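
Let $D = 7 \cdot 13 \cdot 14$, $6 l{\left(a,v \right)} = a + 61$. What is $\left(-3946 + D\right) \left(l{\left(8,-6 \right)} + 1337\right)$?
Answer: $-3603192$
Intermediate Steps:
$l{\left(a,v \right)} = \frac{61}{6} + \frac{a}{6}$ ($l{\left(a,v \right)} = \frac{a + 61}{6} = \frac{61 + a}{6} = \frac{61}{6} + \frac{a}{6}$)
$D = 1274$ ($D = 91 \cdot 14 = 1274$)
$\left(-3946 + D\right) \left(l{\left(8,-6 \right)} + 1337\right) = \left(-3946 + 1274\right) \left(\left(\frac{61}{6} + \frac{1}{6} \cdot 8\right) + 1337\right) = - 2672 \left(\left(\frac{61}{6} + \frac{4}{3}\right) + 1337\right) = - 2672 \left(\frac{23}{2} + 1337\right) = \left(-2672\right) \frac{2697}{2} = -3603192$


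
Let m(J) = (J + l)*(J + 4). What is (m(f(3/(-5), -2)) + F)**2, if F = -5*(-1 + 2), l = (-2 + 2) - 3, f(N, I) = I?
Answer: 225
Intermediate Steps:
l = -3 (l = 0 - 3 = -3)
m(J) = (-3 + J)*(4 + J) (m(J) = (J - 3)*(J + 4) = (-3 + J)*(4 + J))
F = -5 (F = -5*1 = -5)
(m(f(3/(-5), -2)) + F)**2 = ((-12 - 2 + (-2)**2) - 5)**2 = ((-12 - 2 + 4) - 5)**2 = (-10 - 5)**2 = (-15)**2 = 225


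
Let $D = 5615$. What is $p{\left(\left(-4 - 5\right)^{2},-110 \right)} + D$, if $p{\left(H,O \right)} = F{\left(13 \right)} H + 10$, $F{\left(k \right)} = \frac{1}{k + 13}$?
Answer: $\frac{146331}{26} \approx 5628.1$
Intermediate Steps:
$F{\left(k \right)} = \frac{1}{13 + k}$
$p{\left(H,O \right)} = 10 + \frac{H}{26}$ ($p{\left(H,O \right)} = \frac{H}{13 + 13} + 10 = \frac{H}{26} + 10 = 10 + \frac{H}{26}$)
$p{\left(\left(-4 - 5\right)^{2},-110 \right)} + D = \left(10 + \frac{\left(-4 - 5\right)^{2}}{26}\right) + 5615 = \left(10 + \frac{\left(-9\right)^{2}}{26}\right) + 5615 = \left(10 + \frac{1}{26} \cdot 81\right) + 5615 = \left(10 + \frac{81}{26}\right) + 5615 = \frac{341}{26} + 5615 = \frac{146331}{26}$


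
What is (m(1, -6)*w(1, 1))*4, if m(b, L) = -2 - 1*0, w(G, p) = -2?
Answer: 16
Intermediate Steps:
m(b, L) = -2 (m(b, L) = -2 + 0 = -2)
(m(1, -6)*w(1, 1))*4 = -2*(-2)*4 = 4*4 = 16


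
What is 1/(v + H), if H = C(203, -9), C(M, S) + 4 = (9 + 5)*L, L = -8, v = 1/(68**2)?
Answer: -4624/536383 ≈ -0.0086207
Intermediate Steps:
v = 1/4624 ≈ 0.00021626
C(M, S) = -116 (C(M, S) = -4 + (9 + 5)*(-8) = -4 + 14*(-8) = -4 - 112 = -116)
H = -116
1/(v + H) = 1/(1/4624 - 116) = 1/(-536383/4624) = -4624/536383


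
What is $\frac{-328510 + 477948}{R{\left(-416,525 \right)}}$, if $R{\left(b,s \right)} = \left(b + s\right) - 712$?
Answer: $- \frac{149438}{603} \approx -247.82$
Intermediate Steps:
$R{\left(b,s \right)} = -712 + b + s$
$\frac{-328510 + 477948}{R{\left(-416,525 \right)}} = \frac{-328510 + 477948}{-712 - 416 + 525} = \frac{149438}{-603} = 149438 \left(- \frac{1}{603}\right) = - \frac{149438}{603}$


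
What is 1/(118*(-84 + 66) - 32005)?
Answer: -1/34129 ≈ -2.9301e-5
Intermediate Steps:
1/(118*(-84 + 66) - 32005) = 1/(118*(-18) - 32005) = 1/(-2124 - 32005) = 1/(-34129) = -1/34129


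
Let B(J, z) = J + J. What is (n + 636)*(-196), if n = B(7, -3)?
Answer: -127400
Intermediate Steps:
B(J, z) = 2*J
n = 14 (n = 2*7 = 14)
(n + 636)*(-196) = (14 + 636)*(-196) = 650*(-196) = -127400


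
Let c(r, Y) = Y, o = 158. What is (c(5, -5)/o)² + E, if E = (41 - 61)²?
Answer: 9985625/24964 ≈ 400.00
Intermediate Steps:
E = 400 (E = (-20)² = 400)
(c(5, -5)/o)² + E = (-5/158)² + 400 = 25/24964 + 400 = 9985625/24964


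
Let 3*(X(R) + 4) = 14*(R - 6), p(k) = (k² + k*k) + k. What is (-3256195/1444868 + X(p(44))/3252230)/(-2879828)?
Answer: 15845305229323/20298653647256444880 ≈ 7.8061e-7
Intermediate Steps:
p(k) = k + 2*k² (p(k) = (k² + k²) + k = 2*k² + k = k + 2*k²)
X(R) = -32 + 14*R/3 (X(R) = -4 + (14*(R - 6))/3 = -4 + (14*(-6 + R))/3 = -4 + (-84 + 14*R)/3 = -4 + (-28 + 14*R/3) = -32 + 14*R/3)
(-3256195/1444868 + X(p(44))/3252230)/(-2879828) = (-3256195/1444868 + (-32 + 14*(44*(1 + 2*44))/3)/3252230)/(-2879828) = (-3256195*1/1444868 + (-32 + 14*(44*(1 + 88))/3)*(1/3252230))*(-1/2879828) = (-3256195/1444868 + (-32 + 14*(44*89)/3)*(1/3252230))*(-1/2879828) = (-3256195/1444868 + (-32 + (14/3)*3916)*(1/3252230))*(-1/2879828) = (-3256195/1444868 + (-32 + 54824/3)*(1/3252230))*(-1/2879828) = (-3256195/1444868 + (54728/3)*(1/3252230))*(-1/2879828) = (-3256195/1444868 + 27364/4878345)*(-1/2879828) = -15845305229323/7048564583460*(-1/2879828) = 15845305229323/20298653647256444880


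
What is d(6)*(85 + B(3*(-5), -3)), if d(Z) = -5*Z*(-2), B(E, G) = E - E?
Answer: 5100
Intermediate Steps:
B(E, G) = 0
d(Z) = 10*Z
d(6)*(85 + B(3*(-5), -3)) = (10*6)*(85 + 0) = 60*85 = 5100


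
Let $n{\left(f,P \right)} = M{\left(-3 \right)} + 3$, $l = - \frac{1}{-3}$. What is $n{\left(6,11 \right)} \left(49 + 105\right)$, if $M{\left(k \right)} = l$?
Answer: $\frac{1540}{3} \approx 513.33$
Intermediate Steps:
$l = \frac{1}{3}$ ($l = \left(-1\right) \left(- \frac{1}{3}\right) = \frac{1}{3} \approx 0.33333$)
$M{\left(k \right)} = \frac{1}{3}$
$n{\left(f,P \right)} = \frac{10}{3}$ ($n{\left(f,P \right)} = \frac{1}{3} + 3 = \frac{10}{3}$)
$n{\left(6,11 \right)} \left(49 + 105\right) = \frac{10 \left(49 + 105\right)}{3} = \frac{10}{3} \cdot 154 = \frac{1540}{3}$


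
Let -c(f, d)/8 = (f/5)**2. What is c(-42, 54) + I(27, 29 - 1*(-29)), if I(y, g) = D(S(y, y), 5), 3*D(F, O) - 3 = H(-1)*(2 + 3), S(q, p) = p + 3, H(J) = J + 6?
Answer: -41636/75 ≈ -555.15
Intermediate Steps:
H(J) = 6 + J
c(f, d) = -8*f**2/25
S(q, p) = 3 + p
D(F, O) = 28/3 (D(F, O) = 1 + ((6 - 1)*(2 + 3))/3 = 1 + (5*5)/3 = 1 + (1/3)*25 = 1 + 25/3 = 28/3)
I(y, g) = 28/3
c(-42, 54) + I(27, 29 - 1*(-29)) = -8/25*(-42)**2 + 28/3 = -8/25*1764 + 28/3 = -14112/25 + 28/3 = -41636/75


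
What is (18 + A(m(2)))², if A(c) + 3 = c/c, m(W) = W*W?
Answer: 256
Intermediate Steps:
m(W) = W²
A(c) = -2 (A(c) = -3 + c/c = -3 + 1 = -2)
(18 + A(m(2)))² = (18 - 2)² = 16² = 256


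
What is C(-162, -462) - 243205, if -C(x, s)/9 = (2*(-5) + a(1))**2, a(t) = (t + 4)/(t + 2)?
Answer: -243830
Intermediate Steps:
a(t) = (4 + t)/(2 + t)
C(x, s) = -625 (C(x, s) = -9*(2*(-5) + (4 + 1)/(2 + 1))**2 = -9*(-10 + 5/3)**2 = -9*(-25/3)**2 = -9*625/9 = -625)
C(-162, -462) - 243205 = -625 - 243205 = -243830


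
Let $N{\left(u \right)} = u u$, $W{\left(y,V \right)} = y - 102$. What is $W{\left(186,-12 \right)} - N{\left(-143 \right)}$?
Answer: $-20365$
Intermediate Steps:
$W{\left(y,V \right)} = -102 + y$
$N{\left(u \right)} = u^{2}$
$W{\left(186,-12 \right)} - N{\left(-143 \right)} = \left(-102 + 186\right) - \left(-143\right)^{2} = 84 - 20449 = -20365$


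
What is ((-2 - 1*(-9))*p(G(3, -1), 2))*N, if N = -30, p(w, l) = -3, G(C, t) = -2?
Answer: 630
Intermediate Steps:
((-2 - 1*(-9))*p(G(3, -1), 2))*N = ((-2 - 1*(-9))*(-3))*(-30) = ((-2 + 9)*(-3))*(-30) = (7*(-3))*(-30) = -21*(-30) = 630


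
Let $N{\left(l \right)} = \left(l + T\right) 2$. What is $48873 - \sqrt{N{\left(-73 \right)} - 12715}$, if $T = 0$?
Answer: $48873 - 3 i \sqrt{1429} \approx 48873.0 - 113.41 i$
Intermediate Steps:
$N{\left(l \right)} = 2 l$ ($N{\left(l \right)} = \left(l + 0\right) 2 = l 2 = 2 l$)
$48873 - \sqrt{N{\left(-73 \right)} - 12715} = 48873 - \sqrt{2 \left(-73\right) - 12715} = 48873 - \sqrt{-146 - 12715} = 48873 - \sqrt{-12861} = 48873 - 3 i \sqrt{1429}$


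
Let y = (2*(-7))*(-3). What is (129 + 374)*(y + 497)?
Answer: 271117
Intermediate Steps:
y = 42 (y = -14*(-3) = 42)
(129 + 374)*(y + 497) = (129 + 374)*(42 + 497) = 503*539 = 271117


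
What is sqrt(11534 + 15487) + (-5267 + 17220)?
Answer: 11953 + sqrt(27021) ≈ 12117.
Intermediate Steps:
sqrt(11534 + 15487) + (-5267 + 17220) = sqrt(27021) + 11953 = 11953 + sqrt(27021)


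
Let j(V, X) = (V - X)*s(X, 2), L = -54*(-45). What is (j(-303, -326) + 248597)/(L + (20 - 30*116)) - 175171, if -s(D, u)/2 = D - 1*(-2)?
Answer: -180689631/1030 ≈ -1.7543e+5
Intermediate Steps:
s(D, u) = -4 - 2*D (s(D, u) = -2*(D - 1*(-2)) = -2*(D + 2) = -2*(2 + D) = -4 - 2*D)
L = 2430
j(V, X) = (-4 - 2*X)*(V - X) (j(V, X) = (V - X)*(-4 - 2*X) = (-4 - 2*X)*(V - X))
(j(-303, -326) + 248597)/(L + (20 - 30*116)) - 175171 = (-2*(2 - 326)*(-303 - 1*(-326)) + 248597)/(2430 + (20 - 30*116)) - 175171 = (-2*(-324)*(-303 + 326) + 248597)/(2430 + (20 - 3480)) - 175171 = (-2*(-324)*23 + 248597)/(2430 - 3460) - 175171 = (14904 + 248597)/(-1030) - 175171 = 263501*(-1/1030) - 175171 = -263501/1030 - 175171 = -180689631/1030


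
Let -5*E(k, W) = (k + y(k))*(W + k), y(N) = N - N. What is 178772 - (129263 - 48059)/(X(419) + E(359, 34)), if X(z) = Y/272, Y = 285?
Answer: 2286783297316/12791413 ≈ 1.7878e+5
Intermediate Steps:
y(N) = 0
E(k, W) = -k*(W + k)/5 (E(k, W) = -(k + 0)*(W + k)/5 = -k*(W + k)/5)
X(z) = 285/272
178772 - (129263 - 48059)/(X(419) + E(359, 34)) = 178772 - (129263 - 48059)/(285/272 + (⅕)*359*(-1*34 - 1*359)) = 178772 - 81204/(285/272 + (⅕)*359*(-34 - 359)) = 178772 - 81204/(285/272 + (⅕)*359*(-393)) = 178772 - 81204/(285/272 - 141087/5) = 178772 - 81204/(-38374239/1360) = 178772 - 81204*(-1360)/38374239 = 178772 - 1*(-36812480/12791413) = 178772 + 36812480/12791413 = 2286783297316/12791413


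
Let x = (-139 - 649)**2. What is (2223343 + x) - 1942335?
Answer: 901952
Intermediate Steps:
x = 620944 (x = (-788)**2 = 620944)
(2223343 + x) - 1942335 = (2223343 + 620944) - 1942335 = 2844287 - 1942335 = 901952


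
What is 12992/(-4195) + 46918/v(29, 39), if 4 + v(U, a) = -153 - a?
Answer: -99683721/411110 ≈ -242.47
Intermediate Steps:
v(U, a) = -157 - a (v(U, a) = -4 + (-153 - a) = -157 - a)
12992/(-4195) + 46918/v(29, 39) = 12992/(-4195) + 46918/(-157 - 1*39) = 12992*(-1/4195) + 46918/(-157 - 39) = -12992/4195 + 46918/(-196) = -12992/4195 + 46918*(-1/196) = -12992/4195 - 23459/98 = -99683721/411110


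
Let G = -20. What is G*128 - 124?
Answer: -2684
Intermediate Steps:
G*128 - 124 = -20*128 - 124 = -2560 - 124 = -2684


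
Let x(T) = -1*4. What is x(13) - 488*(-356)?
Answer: 173724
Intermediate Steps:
x(T) = -4
x(13) - 488*(-356) = -4 - 488*(-356) = -4 + 173728 = 173724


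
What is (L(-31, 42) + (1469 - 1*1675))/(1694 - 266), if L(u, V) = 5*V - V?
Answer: -19/714 ≈ -0.026611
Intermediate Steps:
L(u, V) = 4*V
(L(-31, 42) + (1469 - 1*1675))/(1694 - 266) = (4*42 + (1469 - 1*1675))/(1694 - 266) = (168 + (1469 - 1675))/1428 = (168 - 206)*(1/1428) = -38*1/1428 = -19/714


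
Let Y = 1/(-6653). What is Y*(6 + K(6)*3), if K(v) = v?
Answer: -24/6653 ≈ -0.0036074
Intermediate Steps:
Y = -1/6653 ≈ -0.00015031
Y*(6 + K(6)*3) = -(6 + 6*3)/6653 = -(6 + 18)/6653 = -1/6653*24 = -24/6653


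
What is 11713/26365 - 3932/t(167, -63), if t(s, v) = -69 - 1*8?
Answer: 104569081/2030105 ≈ 51.509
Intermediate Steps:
t(s, v) = -77 (t(s, v) = -69 - 8 = -77)
11713/26365 - 3932/t(167, -63) = 11713/26365 - 3932/(-77) = 11713*(1/26365) - 3932*(-1/77) = 11713/26365 + 3932/77 = 104569081/2030105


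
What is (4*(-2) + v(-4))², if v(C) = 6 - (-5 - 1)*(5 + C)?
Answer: 16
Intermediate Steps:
v(C) = 36 + 6*C (v(C) = 6 - (-6)*(5 + C) = 6 - (-30 - 6*C) = 6 + (30 + 6*C) = 36 + 6*C)
(4*(-2) + v(-4))² = (4*(-2) + (36 + 6*(-4)))² = (-8 + (36 - 24))² = (-8 + 12)² = 4² = 16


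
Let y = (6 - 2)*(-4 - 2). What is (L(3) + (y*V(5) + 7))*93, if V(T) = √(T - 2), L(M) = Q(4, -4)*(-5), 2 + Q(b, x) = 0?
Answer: 1581 - 2232*√3 ≈ -2284.9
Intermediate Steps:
Q(b, x) = -2 (Q(b, x) = -2 + 0 = -2)
y = -24 (y = 4*(-6) = -24)
L(M) = 10 (L(M) = -2*(-5) = 10)
V(T) = √(-2 + T)
(L(3) + (y*V(5) + 7))*93 = (10 + (-24*√(-2 + 5) + 7))*93 = (10 + (-24*√3 + 7))*93 = (10 + (7 - 24*√3))*93 = (17 - 24*√3)*93 = 1581 - 2232*√3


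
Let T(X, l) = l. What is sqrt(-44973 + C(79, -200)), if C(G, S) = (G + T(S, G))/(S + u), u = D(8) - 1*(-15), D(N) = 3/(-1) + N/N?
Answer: I*sqrt(1572690383)/187 ≈ 212.07*I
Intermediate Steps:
D(N) = -2 (D(N) = 3*(-1) + 1 = -3 + 1 = -2)
u = 13 (u = -2 - 1*(-15) = -2 + 15 = 13)
C(G, S) = 2*G/(13 + S) (C(G, S) = (G + G)/(S + 13) = (2*G)/(13 + S) = 2*G/(13 + S))
sqrt(-44973 + C(79, -200)) = sqrt(-44973 + 2*79/(13 - 200)) = sqrt(-44973 + 2*79/(-187)) = sqrt(-44973 + 2*79*(-1/187)) = sqrt(-44973 - 158/187) = sqrt(-8410109/187) = I*sqrt(1572690383)/187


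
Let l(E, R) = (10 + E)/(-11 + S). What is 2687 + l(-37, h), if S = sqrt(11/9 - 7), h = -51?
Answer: 3068540/1141 + 162*I*sqrt(13)/1141 ≈ 2689.3 + 0.51192*I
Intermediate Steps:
S = 2*I*sqrt(13)/3 (S = sqrt(11*(1/9) - 7) = sqrt(11/9 - 7) = sqrt(-52/9) = 2*I*sqrt(13)/3 ≈ 2.4037*I)
l(E, R) = (10 + E)/(-11 + 2*I*sqrt(13)/3)
2687 + l(-37, h) = 2687 - (10 - 37)/(11 - 2*I*sqrt(13)/3) = 2687 - 1*(-27)/(11 - 2*I*sqrt(13)/3) = 2687 + 27/(11 - 2*I*sqrt(13)/3)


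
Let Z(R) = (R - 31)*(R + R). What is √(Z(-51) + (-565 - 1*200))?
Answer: √7599 ≈ 87.172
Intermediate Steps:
Z(R) = 2*R*(-31 + R) (Z(R) = (-31 + R)*(2*R) = 2*R*(-31 + R))
√(Z(-51) + (-565 - 1*200)) = √(2*(-51)*(-31 - 51) + (-565 - 1*200)) = √(2*(-51)*(-82) + (-565 - 200)) = √(8364 - 765) = √7599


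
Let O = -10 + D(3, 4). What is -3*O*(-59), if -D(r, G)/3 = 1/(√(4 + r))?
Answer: -1770 - 531*√7/7 ≈ -1970.7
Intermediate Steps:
D(r, G) = -3/√(4 + r)
O = -10 - 3*√7/7 (O = -10 - 3/√(4 + 3) = -10 - 3*√7/7 ≈ -11.134)
-3*O*(-59) = -3*(-10 - 3*√7/7)*(-59) = -3*(590 + 177*√7/7) = -1770 - 531*√7/7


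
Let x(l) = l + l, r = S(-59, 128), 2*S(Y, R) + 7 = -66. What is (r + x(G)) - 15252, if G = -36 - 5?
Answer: -30741/2 ≈ -15371.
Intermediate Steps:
S(Y, R) = -73/2 (S(Y, R) = -7/2 + (½)*(-66) = -7/2 - 33 = -73/2)
G = -41
r = -73/2 ≈ -36.500
x(l) = 2*l
(r + x(G)) - 15252 = (-73/2 + 2*(-41)) - 15252 = (-73/2 - 82) - 15252 = -237/2 - 15252 = -30741/2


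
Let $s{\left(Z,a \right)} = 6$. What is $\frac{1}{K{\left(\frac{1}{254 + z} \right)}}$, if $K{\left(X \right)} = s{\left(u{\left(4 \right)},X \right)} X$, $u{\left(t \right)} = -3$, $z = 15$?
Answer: $\frac{269}{6} \approx 44.833$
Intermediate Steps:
$K{\left(X \right)} = 6 X$
$\frac{1}{K{\left(\frac{1}{254 + z} \right)}} = \frac{1}{6 \frac{1}{254 + 15}} = \frac{1}{6 \cdot \frac{1}{269}} = \frac{1}{\frac{6}{269}} = \frac{269}{6}$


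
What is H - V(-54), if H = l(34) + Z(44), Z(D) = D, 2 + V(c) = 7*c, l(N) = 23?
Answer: 447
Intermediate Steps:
V(c) = -2 + 7*c
H = 67 (H = 23 + 44 = 67)
H - V(-54) = 67 - (-2 + 7*(-54)) = 67 - (-2 - 378) = 67 - 1*(-380) = 67 + 380 = 447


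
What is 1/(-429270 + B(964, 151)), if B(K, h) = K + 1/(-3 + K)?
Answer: -961/411602065 ≈ -2.3348e-6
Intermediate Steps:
1/(-429270 + B(964, 151)) = 1/(-429270 + (1 + 964² - 3*964)/(-3 + 964)) = 1/(-429270 + (1 + 929296 - 2892)/961) = 1/(-429270 + (1/961)*926405) = 1/(-429270 + 926405/961) = 1/(-411602065/961) = -961/411602065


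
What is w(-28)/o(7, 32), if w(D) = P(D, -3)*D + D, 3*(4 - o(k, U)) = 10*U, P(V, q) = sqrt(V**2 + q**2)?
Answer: 3/11 + 3*sqrt(793)/11 ≈ 7.9528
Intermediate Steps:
o(k, U) = 4 - 10*U/3
w(D) = D + D*sqrt(9 + D**2) (w(D) = sqrt(D**2 + (-3)**2)*D + D = sqrt(D**2 + 9)*D + D = sqrt(9 + D**2)*D + D = D*sqrt(9 + D**2) + D = D + D*sqrt(9 + D**2))
w(-28)/o(7, 32) = (-28*(1 + sqrt(9 + (-28)**2)))/(4 - 10/3*32) = (-28*(1 + sqrt(9 + 784)))/(4 - 320/3) = (-28*(1 + sqrt(793)))/(-308/3) = (-28 - 28*sqrt(793))*(-3/308) = 3/11 + 3*sqrt(793)/11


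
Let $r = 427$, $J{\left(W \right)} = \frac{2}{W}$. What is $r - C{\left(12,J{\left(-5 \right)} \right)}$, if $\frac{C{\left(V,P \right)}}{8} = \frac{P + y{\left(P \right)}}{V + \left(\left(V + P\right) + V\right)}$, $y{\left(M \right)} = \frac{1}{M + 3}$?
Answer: $\frac{494043}{1157} \approx 427.0$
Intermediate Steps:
$y{\left(M \right)} = \frac{1}{3 + M}$
$C{\left(V,P \right)} = \frac{8 \left(P + \frac{1}{3 + P}\right)}{P + 3 V}$ ($C{\left(V,P \right)} = 8 \frac{P + \frac{1}{3 + P}}{V + \left(\left(V + P\right) + V\right)} = 8 \frac{P + \frac{1}{3 + P}}{V + \left(\left(P + V\right) + V\right)} = 8 \frac{P + \frac{1}{3 + P}}{V + \left(P + 2 V\right)} = 8 \frac{P + \frac{1}{3 + P}}{P + 3 V} = \frac{8 \left(P + \frac{1}{3 + P}\right)}{P + 3 V}$)
$r - C{\left(12,J{\left(-5 \right)} \right)} = 427 - \frac{8 \left(1 + \frac{2}{-5} \left(3 + \frac{2}{-5}\right)\right)}{\left(3 + \frac{2}{-5}\right) \left(\frac{2}{-5} + 3 \cdot 12\right)} = 427 - \frac{8 \left(1 + 2 \left(- \frac{1}{5}\right) \left(3 + 2 \left(- \frac{1}{5}\right)\right)\right)}{\left(3 + 2 \left(- \frac{1}{5}\right)\right) \left(2 \left(- \frac{1}{5}\right) + 36\right)} = 427 - \frac{8 \left(1 - \frac{2 \left(3 - \frac{2}{5}\right)}{5}\right)}{\left(3 - \frac{2}{5}\right) \left(- \frac{2}{5} + 36\right)} = 427 - \frac{8 \left(1 - \frac{26}{25}\right)}{\frac{13}{5} \cdot \frac{178}{5}} = 427 - 8 \cdot \frac{5}{13} \cdot \frac{5}{178} \left(1 - \frac{26}{25}\right) = 427 - 8 \cdot \frac{5}{13} \cdot \frac{5}{178} \left(- \frac{1}{25}\right) = 427 - - \frac{4}{1157} = 427 + \frac{4}{1157} = \frac{494043}{1157}$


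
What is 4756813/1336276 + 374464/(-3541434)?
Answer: 8172776016889/2366166629892 ≈ 3.4540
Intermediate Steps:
4756813/1336276 + 374464/(-3541434) = 4756813*(1/1336276) + 374464*(-1/3541434) = 4756813/1336276 - 187232/1770717 = 8172776016889/2366166629892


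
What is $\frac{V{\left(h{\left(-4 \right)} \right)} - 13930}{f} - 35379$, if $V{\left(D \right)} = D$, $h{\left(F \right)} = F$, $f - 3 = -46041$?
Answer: $- \frac{814382234}{23019} \approx -35379.0$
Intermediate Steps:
$f = -46038$ ($f = 3 - 46041 = -46038$)
$\frac{V{\left(h{\left(-4 \right)} \right)} - 13930}{f} - 35379 = \frac{-4 - 13930}{-46038} - 35379 = \left(-4 - 13930\right) \left(- \frac{1}{46038}\right) - 35379 = \left(-13934\right) \left(- \frac{1}{46038}\right) - 35379 = \frac{6967}{23019} - 35379 = - \frac{814382234}{23019}$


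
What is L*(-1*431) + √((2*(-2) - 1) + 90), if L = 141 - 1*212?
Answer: 30601 + √85 ≈ 30610.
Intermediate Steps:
L = -71 (L = 141 - 212 = -71)
L*(-1*431) + √((2*(-2) - 1) + 90) = -(-71)*431 + √((2*(-2) - 1) + 90) = -71*(-431) + √((-4 - 1) + 90) = 30601 + √(-5 + 90) = 30601 + √85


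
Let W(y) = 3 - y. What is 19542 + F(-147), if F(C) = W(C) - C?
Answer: 19839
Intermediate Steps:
F(C) = 3 - 2*C (F(C) = (3 - C) - C = 3 - 2*C)
19542 + F(-147) = 19542 + (3 - 2*(-147)) = 19542 + (3 + 294) = 19542 + 297 = 19839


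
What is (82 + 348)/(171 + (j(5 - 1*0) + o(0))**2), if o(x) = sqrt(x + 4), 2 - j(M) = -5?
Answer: 215/126 ≈ 1.7063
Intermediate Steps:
j(M) = 7 (j(M) = 2 - 1*(-5) = 2 + 5 = 7)
o(x) = sqrt(4 + x)
(82 + 348)/(171 + (j(5 - 1*0) + o(0))**2) = (82 + 348)/(171 + (7 + sqrt(4 + 0))**2) = 430/(171 + (7 + sqrt(4))**2) = 430/(171 + (7 + 2)**2) = 430/(171 + 9**2) = 430/(171 + 81) = 430/252 = 430*(1/252) = 215/126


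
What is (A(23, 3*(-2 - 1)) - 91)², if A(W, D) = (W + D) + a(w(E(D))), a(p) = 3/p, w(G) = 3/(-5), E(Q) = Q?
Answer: 6724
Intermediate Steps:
w(G) = -⅗ (w(G) = 3*(-⅕) = -⅗)
A(W, D) = -5 + D + W (A(W, D) = (W + D) + 3/(-⅗) = (D + W) + 3*(-5/3) = (D + W) - 5 = -5 + D + W)
(A(23, 3*(-2 - 1)) - 91)² = ((-5 + 3*(-2 - 1) + 23) - 91)² = ((-5 + 3*(-3) + 23) - 91)² = ((-5 - 9 + 23) - 91)² = (9 - 91)² = (-82)² = 6724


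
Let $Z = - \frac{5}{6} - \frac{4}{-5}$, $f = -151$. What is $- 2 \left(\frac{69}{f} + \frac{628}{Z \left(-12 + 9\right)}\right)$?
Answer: $- \frac{1896422}{151} \approx -12559.0$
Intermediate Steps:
$Z = - \frac{1}{30}$ ($Z = \left(-5\right) \frac{1}{6} - - \frac{4}{5} = - \frac{5}{6} + \frac{4}{5} = - \frac{1}{30} \approx -0.033333$)
$- 2 \left(\frac{69}{f} + \frac{628}{Z \left(-12 + 9\right)}\right) = - 2 \left(\frac{69}{-151} + \frac{628}{\left(- \frac{1}{30}\right) \left(-12 + 9\right)}\right) = - 2 \left(69 \left(- \frac{1}{151}\right) + \frac{628}{\left(- \frac{1}{30}\right) \left(-3\right)}\right) = - 2 \left(- \frac{69}{151} + 628 \frac{1}{\frac{1}{10}}\right) = - 2 \left(- \frac{69}{151} + 628 \cdot 10\right) = - 2 \left(- \frac{69}{151} + 6280\right) = \left(-2\right) \frac{948211}{151} = - \frac{1896422}{151}$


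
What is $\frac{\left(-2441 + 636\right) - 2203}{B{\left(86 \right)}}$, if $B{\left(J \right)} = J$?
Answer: $- \frac{2004}{43} \approx -46.605$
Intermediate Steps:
$\frac{\left(-2441 + 636\right) - 2203}{B{\left(86 \right)}} = \frac{\left(-2441 + 636\right) - 2203}{86} = \left(-1805 - 2203\right) \frac{1}{86} = \left(-4008\right) \frac{1}{86} = - \frac{2004}{43}$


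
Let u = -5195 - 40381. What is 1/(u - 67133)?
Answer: -1/112709 ≈ -8.8724e-6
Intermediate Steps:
u = -45576
1/(u - 67133) = 1/(-45576 - 67133) = 1/(-112709) = -1/112709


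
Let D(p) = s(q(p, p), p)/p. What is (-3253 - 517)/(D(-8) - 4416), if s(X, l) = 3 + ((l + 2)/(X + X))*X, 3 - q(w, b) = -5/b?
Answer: 1885/2208 ≈ 0.85371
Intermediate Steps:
q(w, b) = 3 + 5/b (q(w, b) = 3 - (-5)/b = 3 + 5/b)
s(X, l) = 4 + l/2 (s(X, l) = 3 + ((2 + l)/((2*X)))*X = 3 + ((2 + l)*(1/(2*X)))*X = 3 + ((2 + l)/(2*X))*X = 3 + (1 + l/2) = 4 + l/2)
D(p) = (4 + p/2)/p
(-3253 - 517)/(D(-8) - 4416) = (-3253 - 517)/((1/2)*(8 - 8)/(-8) - 4416) = -3770/((1/2)*(-1/8)*0 - 4416) = -3770/(0 - 4416) = -3770/(-4416) = -3770*(-1/4416) = 1885/2208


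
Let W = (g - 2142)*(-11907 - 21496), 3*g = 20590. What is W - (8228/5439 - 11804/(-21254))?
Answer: -3038495708400342/19266751 ≈ -1.5771e+8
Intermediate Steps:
g = 20590/3 (g = (⅓)*20590 = 20590/3 ≈ 6863.3)
W = -473120092/3 (W = (20590/3 - 2142)*(-11907 - 21496) = (14164/3)*(-33403) = -473120092/3 ≈ -1.5771e+8)
W - (8228/5439 - 11804/(-21254)) = -473120092/3 - (8228/5439 - 11804/(-21254)) = -473120092/3 - (8228*(1/5439) - 11804*(-1/21254)) = -473120092/3 - (8228/5439 + 5902/10627) = -473120092/3 - 1*119539934/57800253 = -473120092/3 - 119539934/57800253 = -3038495708400342/19266751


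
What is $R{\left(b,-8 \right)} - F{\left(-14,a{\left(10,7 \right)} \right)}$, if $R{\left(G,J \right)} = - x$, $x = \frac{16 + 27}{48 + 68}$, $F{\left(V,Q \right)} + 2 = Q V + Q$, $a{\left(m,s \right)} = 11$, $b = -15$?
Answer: $\frac{16777}{116} \approx 144.63$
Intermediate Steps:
$F{\left(V,Q \right)} = -2 + Q + Q V$ ($F{\left(V,Q \right)} = -2 + \left(Q V + Q\right) = -2 + \left(Q + Q V\right) = -2 + Q + Q V$)
$x = \frac{43}{116} \approx 0.37069$
$R{\left(G,J \right)} = - \frac{43}{116}$ ($R{\left(G,J \right)} = \left(-1\right) \frac{43}{116} = - \frac{43}{116}$)
$R{\left(b,-8 \right)} - F{\left(-14,a{\left(10,7 \right)} \right)} = - \frac{43}{116} - \left(-2 + 11 + 11 \left(-14\right)\right) = - \frac{43}{116} - \left(-2 + 11 - 154\right) = - \frac{43}{116} - -145 = - \frac{43}{116} + 145 = \frac{16777}{116}$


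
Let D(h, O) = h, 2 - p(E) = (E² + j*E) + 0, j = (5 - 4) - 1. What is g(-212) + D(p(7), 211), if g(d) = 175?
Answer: 128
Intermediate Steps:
j = 0 (j = 1 - 1 = 0)
p(E) = 2 - E² (p(E) = 2 - ((E² + 0*E) + 0) = 2 - ((E² + 0) + 0) = 2 - (E² + 0) = 2 - E²)
g(-212) + D(p(7), 211) = 175 + (2 - 1*7²) = 175 + (2 - 1*49) = 175 + (2 - 49) = 175 - 47 = 128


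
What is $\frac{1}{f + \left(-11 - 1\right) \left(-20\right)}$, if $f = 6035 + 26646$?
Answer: $\frac{1}{32921} \approx 3.0376 \cdot 10^{-5}$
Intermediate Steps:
$f = 32681$
$\frac{1}{f + \left(-11 - 1\right) \left(-20\right)} = \frac{1}{32681 + \left(-11 - 1\right) \left(-20\right)} = \frac{1}{32681 - -240} = \frac{1}{32681 + 240} = \frac{1}{32921}$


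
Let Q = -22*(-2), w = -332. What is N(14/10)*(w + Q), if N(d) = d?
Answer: -2016/5 ≈ -403.20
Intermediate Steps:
Q = 44
N(14/10)*(w + Q) = (14/10)*(-332 + 44) = (14*(1/10))*(-288) = (7/5)*(-288) = -2016/5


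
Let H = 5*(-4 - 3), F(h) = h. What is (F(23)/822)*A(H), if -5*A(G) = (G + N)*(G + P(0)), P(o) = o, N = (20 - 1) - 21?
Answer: -5957/822 ≈ -7.2470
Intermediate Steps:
N = -2 (N = 19 - 21 = -2)
H = -35 (H = 5*(-7) = -35)
A(G) = -G*(-2 + G)/5 (A(G) = -(G - 2)*(G + 0)/5 = -(-2 + G)*G/5 = -G*(-2 + G)/5)
(F(23)/822)*A(H) = (23/822)*((1/5)*(-35)*(2 - 1*(-35))) = (23*(1/822))*((1/5)*(-35)*(2 + 35)) = 23*((1/5)*(-35)*37)/822 = (23/822)*(-259) = -5957/822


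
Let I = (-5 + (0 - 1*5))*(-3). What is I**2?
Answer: 900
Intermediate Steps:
I = 30 (I = (-5 + (0 - 5))*(-3) = (-5 - 5)*(-3) = -10*(-3) = 30)
I**2 = 30**2 = 900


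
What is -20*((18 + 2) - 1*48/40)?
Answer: -376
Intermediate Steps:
-20*((18 + 2) - 1*48/40) = -20*(20 - 48*1/40) = -20*(20 - 6/5) = -20*94/5 = -376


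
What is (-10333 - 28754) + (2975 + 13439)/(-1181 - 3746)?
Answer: -192598063/4927 ≈ -39090.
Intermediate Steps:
(-10333 - 28754) + (2975 + 13439)/(-1181 - 3746) = -39087 + 16414/(-4927) = -39087 + 16414*(-1/4927) = -39087 - 16414/4927 = -192598063/4927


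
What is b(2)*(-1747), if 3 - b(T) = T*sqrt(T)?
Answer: -5241 + 3494*sqrt(2) ≈ -299.74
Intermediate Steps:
b(T) = 3 - T**(3/2) (b(T) = 3 - T*sqrt(T) = 3 - T**(3/2))
b(2)*(-1747) = (3 - 2**(3/2))*(-1747) = (3 - 2*sqrt(2))*(-1747) = -5241 + 3494*sqrt(2)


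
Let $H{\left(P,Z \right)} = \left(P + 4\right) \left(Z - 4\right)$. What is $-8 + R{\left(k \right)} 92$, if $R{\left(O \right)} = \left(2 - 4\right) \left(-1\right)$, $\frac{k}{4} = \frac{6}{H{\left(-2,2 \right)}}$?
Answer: $176$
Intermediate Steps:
$H{\left(P,Z \right)} = \left(-4 + Z\right) \left(4 + P\right)$ ($H{\left(P,Z \right)} = \left(4 + P\right) \left(-4 + Z\right) = \left(-4 + Z\right) \left(4 + P\right)$)
$k = -6$ ($k = 4 \frac{6}{-16 - -8 + 4 \cdot 2 - 4} = 4 \frac{6}{-16 + 8 + 8 - 4} = 4 \frac{6}{-4} = 4 \cdot 6 \left(- \frac{1}{4}\right) = 4 \left(- \frac{3}{2}\right) = -6$)
$R{\left(O \right)} = 2$ ($R{\left(O \right)} = \left(-2\right) \left(-1\right) = 2$)
$-8 + R{\left(k \right)} 92 = -8 + 2 \cdot 92 = -8 + 184 = 176$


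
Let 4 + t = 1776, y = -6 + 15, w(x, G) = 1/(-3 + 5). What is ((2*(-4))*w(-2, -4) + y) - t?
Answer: -1767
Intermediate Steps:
w(x, G) = ½ (w(x, G) = 1/2 = ½)
y = 9
t = 1772 (t = -4 + 1776 = 1772)
((2*(-4))*w(-2, -4) + y) - t = ((2*(-4))*(½) + 9) - 1*1772 = (-8*½ + 9) - 1772 = (-4 + 9) - 1772 = 5 - 1772 = -1767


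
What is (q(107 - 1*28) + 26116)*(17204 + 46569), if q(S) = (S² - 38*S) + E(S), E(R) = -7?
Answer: 1871610004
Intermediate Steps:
q(S) = -7 + S² - 38*S (q(S) = (S² - 38*S) - 7 = -7 + S² - 38*S)
(q(107 - 1*28) + 26116)*(17204 + 46569) = ((-7 + (107 - 1*28)² - 38*(107 - 1*28)) + 26116)*(17204 + 46569) = ((-7 + (107 - 28)² - 38*(107 - 28)) + 26116)*63773 = ((-7 + 79² - 38*79) + 26116)*63773 = ((-7 + 6241 - 3002) + 26116)*63773 = (3232 + 26116)*63773 = 29348*63773 = 1871610004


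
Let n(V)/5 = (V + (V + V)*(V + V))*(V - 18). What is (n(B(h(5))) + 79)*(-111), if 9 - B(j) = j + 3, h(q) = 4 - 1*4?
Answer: 990231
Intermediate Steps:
h(q) = 0 (h(q) = 4 - 4 = 0)
B(j) = 6 - j (B(j) = 9 - (j + 3) = 9 - (3 + j) = 9 + (-3 - j) = 6 - j)
n(V) = 5*(-18 + V)*(V + 4*V²) (n(V) = 5*((V + (V + V)*(V + V))*(V - 18)) = 5*((V + (2*V)*(2*V))*(-18 + V)) = 5*((V + 4*V²)*(-18 + V)) = 5*((-18 + V)*(V + 4*V²)) = 5*(-18 + V)*(V + 4*V²))
(n(B(h(5))) + 79)*(-111) = (5*(6 - 1*0)*(-18 - 71*(6 - 1*0) + 4*(6 - 1*0)²) + 79)*(-111) = (5*(6 + 0)*(-18 - 71*(6 + 0) + 4*(6 + 0)²) + 79)*(-111) = (5*6*(-18 - 71*6 + 4*6²) + 79)*(-111) = (5*6*(-18 - 426 + 4*36) + 79)*(-111) = (5*6*(-18 - 426 + 144) + 79)*(-111) = (5*6*(-300) + 79)*(-111) = (-9000 + 79)*(-111) = -8921*(-111) = 990231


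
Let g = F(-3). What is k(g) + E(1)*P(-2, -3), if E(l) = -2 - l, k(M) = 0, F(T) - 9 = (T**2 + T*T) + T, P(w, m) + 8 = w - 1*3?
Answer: 39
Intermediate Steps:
P(w, m) = -11 + w (P(w, m) = -8 + (w - 1*3) = -8 + (w - 3) = -8 + (-3 + w) = -11 + w)
F(T) = 9 + T + 2*T**2 (F(T) = 9 + ((T**2 + T*T) + T) = 9 + ((T**2 + T**2) + T) = 9 + (2*T**2 + T) = 9 + (T + 2*T**2) = 9 + T + 2*T**2)
g = 24 (g = 9 - 3 + 2*(-3)**2 = 9 - 3 + 2*9 = 9 - 3 + 18 = 24)
k(g) + E(1)*P(-2, -3) = 0 + (-2 - 1*1)*(-11 - 2) = 0 + (-2 - 1)*(-13) = 0 - 3*(-13) = 0 + 39 = 39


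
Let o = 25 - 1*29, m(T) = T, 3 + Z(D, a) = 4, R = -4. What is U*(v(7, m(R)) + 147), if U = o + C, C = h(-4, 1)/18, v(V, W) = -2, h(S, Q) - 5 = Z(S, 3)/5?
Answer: -4843/9 ≈ -538.11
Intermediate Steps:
Z(D, a) = 1 (Z(D, a) = -3 + 4 = 1)
h(S, Q) = 26/5 (h(S, Q) = 5 + 1/5 = 5 + 1*(⅕) = 5 + ⅕ = 26/5)
C = 13/45 (C = (26/5)/18 = (26/5)*(1/18) = 13/45 ≈ 0.28889)
o = -4 (o = 25 - 29 = -4)
U = -167/45 (U = -4 + 13/45 = -167/45 ≈ -3.7111)
U*(v(7, m(R)) + 147) = -167*(-2 + 147)/45 = -167/45*145 = -4843/9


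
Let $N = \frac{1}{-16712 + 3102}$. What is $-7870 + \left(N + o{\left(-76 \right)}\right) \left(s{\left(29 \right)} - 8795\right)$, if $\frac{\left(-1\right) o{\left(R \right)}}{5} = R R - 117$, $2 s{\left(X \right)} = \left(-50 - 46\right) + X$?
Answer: $\frac{6799407328407}{27220} \approx 2.4979 \cdot 10^{8}$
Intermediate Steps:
$s{\left(X \right)} = -48 + \frac{X}{2}$ ($s{\left(X \right)} = \frac{\left(-50 - 46\right) + X}{2} = \frac{-96 + X}{2} = -48 + \frac{X}{2}$)
$o{\left(R \right)} = 585 - 5 R^{2}$ ($o{\left(R \right)} = - 5 \left(R R - 117\right) = - 5 \left(R^{2} - 117\right) = - 5 \left(-117 + R^{2}\right) = 585 - 5 R^{2}$)
$N = - \frac{1}{13610}$ ($N = \frac{1}{-13610} = - \frac{1}{13610} \approx -7.3475 \cdot 10^{-5}$)
$-7870 + \left(N + o{\left(-76 \right)}\right) \left(s{\left(29 \right)} - 8795\right) = -7870 + \left(- \frac{1}{13610} + \left(585 - 5 \left(-76\right)^{2}\right)\right) \left(\left(-48 + \frac{1}{2} \cdot 29\right) - 8795\right) = -7870 + \left(- \frac{1}{13610} + \left(585 - 28880\right)\right) \left(\left(-48 + \frac{29}{2}\right) - 8795\right) = -7870 + \left(- \frac{1}{13610} + \left(585 - 28880\right)\right) \left(- \frac{67}{2} - 8795\right) = -7870 + \left(- \frac{1}{13610} - 28295\right) \left(- \frac{17657}{2}\right) = -7870 - - \frac{6799621549807}{27220} = -7870 + \frac{6799621549807}{27220} = \frac{6799407328407}{27220}$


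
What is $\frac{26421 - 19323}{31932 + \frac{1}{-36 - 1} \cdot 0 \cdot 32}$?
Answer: $\frac{1183}{5322} \approx 0.22228$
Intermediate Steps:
$\frac{26421 - 19323}{31932 + \frac{1}{-36 - 1} \cdot 0 \cdot 32} = \frac{7098}{31932 + \frac{1}{-37} \cdot 0 \cdot 32} = \frac{7098}{31932 + \left(- \frac{1}{37}\right) 0 \cdot 32} = \frac{7098}{31932 + 0 \cdot 32} = \frac{7098}{31932 + 0} = \frac{7098}{31932} = 7098 \cdot \frac{1}{31932} = \frac{1183}{5322}$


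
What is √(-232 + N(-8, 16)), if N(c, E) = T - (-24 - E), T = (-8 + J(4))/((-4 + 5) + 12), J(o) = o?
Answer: 50*I*√13/13 ≈ 13.868*I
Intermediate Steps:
T = -4/13 (T = (-8 + 4)/((-4 + 5) + 12) = -4/(1 + 12) = -4/13 ≈ -0.30769)
N(c, E) = 308/13 + E (N(c, E) = -4/13 - (-24 - E) = -4/13 + (24 + E) = 308/13 + E)
√(-232 + N(-8, 16)) = √(-232 + (308/13 + 16)) = √(-232 + 516/13) = √(-2500/13) = 50*I*√13/13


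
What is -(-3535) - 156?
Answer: 3379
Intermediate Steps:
-(-3535) - 156 = -101*(-35) - 156 = 3535 - 156 = 3379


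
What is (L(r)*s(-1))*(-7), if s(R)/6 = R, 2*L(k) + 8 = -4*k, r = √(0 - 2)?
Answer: -168 - 84*I*√2 ≈ -168.0 - 118.79*I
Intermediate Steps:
r = I*√2 (r = √(-2) = I*√2 ≈ 1.4142*I)
L(k) = -4 - 2*k (L(k) = -4 + (-4*k)/2 = -4 - 2*k)
s(R) = 6*R
(L(r)*s(-1))*(-7) = ((-4 - 2*I*√2)*(6*(-1)))*(-7) = ((-4 - 2*I*√2)*(-6))*(-7) = (24 + 12*I*√2)*(-7) = -168 - 84*I*√2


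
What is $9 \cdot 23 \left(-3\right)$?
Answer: $-621$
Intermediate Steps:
$9 \cdot 23 \left(-3\right) = 9 \left(-69\right) = -621$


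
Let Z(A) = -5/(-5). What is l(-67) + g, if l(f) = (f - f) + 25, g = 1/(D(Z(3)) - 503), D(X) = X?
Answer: 12549/502 ≈ 24.998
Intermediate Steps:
Z(A) = 1 (Z(A) = -5*(-⅕) = 1)
g = -1/502 (g = 1/(1 - 503) = 1/(-502) = -1/502 ≈ -0.0019920)
l(f) = 25 (l(f) = 0 + 25 = 25)
l(-67) + g = 25 - 1/502 = 12549/502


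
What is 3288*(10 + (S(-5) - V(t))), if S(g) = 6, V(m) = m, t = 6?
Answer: 32880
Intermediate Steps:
3288*(10 + (S(-5) - V(t))) = 3288*(10 + (6 - 1*6)) = 3288*(10 + (6 - 6)) = 3288*(10 + 0) = 3288*10 = 32880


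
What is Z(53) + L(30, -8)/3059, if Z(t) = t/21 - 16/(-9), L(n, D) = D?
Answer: 118355/27531 ≈ 4.2990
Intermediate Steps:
Z(t) = 16/9 + t/21 (Z(t) = t*(1/21) - 16*(-⅑) = t/21 + 16/9 = 16/9 + t/21)
Z(53) + L(30, -8)/3059 = (16/9 + (1/21)*53) - 8/3059 = (16/9 + 53/21) - 8*1/3059 = 271/63 - 8/3059 = 118355/27531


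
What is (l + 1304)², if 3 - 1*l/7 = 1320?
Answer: 62647225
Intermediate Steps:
l = -9219 (l = 21 - 7*1320 = 21 - 9240 = -9219)
(l + 1304)² = (-9219 + 1304)² = (-7915)² = 62647225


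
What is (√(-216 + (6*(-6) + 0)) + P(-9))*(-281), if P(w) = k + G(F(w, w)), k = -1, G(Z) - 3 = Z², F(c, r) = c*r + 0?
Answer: -1844203 - 1686*I*√7 ≈ -1.8442e+6 - 4460.7*I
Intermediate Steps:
F(c, r) = c*r
G(Z) = 3 + Z²
P(w) = 2 + w⁴ (P(w) = -1 + (3 + (w*w)²) = -1 + (3 + (w²)²) = -1 + (3 + w⁴) = 2 + w⁴)
(√(-216 + (6*(-6) + 0)) + P(-9))*(-281) = (√(-216 + (6*(-6) + 0)) + (2 + (-9)⁴))*(-281) = (√(-216 + (-36 + 0)) + (2 + 6561))*(-281) = (√(-216 - 36) + 6563)*(-281) = (√(-252) + 6563)*(-281) = (6*I*√7 + 6563)*(-281) = (6563 + 6*I*√7)*(-281) = -1844203 - 1686*I*√7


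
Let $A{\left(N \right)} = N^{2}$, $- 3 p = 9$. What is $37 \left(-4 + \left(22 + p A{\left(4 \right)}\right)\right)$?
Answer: $-1110$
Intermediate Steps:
$p = -3$ ($p = \left(- \frac{1}{3}\right) 9 = -3$)
$37 \left(-4 + \left(22 + p A{\left(4 \right)}\right)\right) = 37 \left(-4 + \left(22 - 3 \cdot 4^{2}\right)\right) = 37 \left(-4 + \left(22 - 48\right)\right) = 37 \left(-4 - 26\right) = 37 \left(-30\right) = -1110$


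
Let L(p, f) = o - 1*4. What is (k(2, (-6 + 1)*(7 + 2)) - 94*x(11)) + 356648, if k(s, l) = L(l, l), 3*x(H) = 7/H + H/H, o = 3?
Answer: 3922553/11 ≈ 3.5660e+5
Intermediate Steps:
x(H) = ⅓ + 7/(3*H) (x(H) = (7/H + H/H)/3 = (7/H + 1)/3 = (1 + 7/H)/3 = ⅓ + 7/(3*H))
L(p, f) = -1 (L(p, f) = 3 - 1*4 = 3 - 4 = -1)
k(s, l) = -1
(k(2, (-6 + 1)*(7 + 2)) - 94*x(11)) + 356648 = (-1 - 94*(7 + 11)/(3*11)) + 356648 = (-1 - 94*18/(3*11)) + 356648 = (-1 - 94*6/11) + 356648 = (-1 - 564/11) + 356648 = -575/11 + 356648 = 3922553/11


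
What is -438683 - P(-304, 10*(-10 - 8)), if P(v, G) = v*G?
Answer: -493403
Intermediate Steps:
P(v, G) = G*v
-438683 - P(-304, 10*(-10 - 8)) = -438683 - 10*(-10 - 8)*(-304) = -438683 - 10*(-18)*(-304) = -438683 - (-180)*(-304) = -438683 - 1*54720 = -438683 - 54720 = -493403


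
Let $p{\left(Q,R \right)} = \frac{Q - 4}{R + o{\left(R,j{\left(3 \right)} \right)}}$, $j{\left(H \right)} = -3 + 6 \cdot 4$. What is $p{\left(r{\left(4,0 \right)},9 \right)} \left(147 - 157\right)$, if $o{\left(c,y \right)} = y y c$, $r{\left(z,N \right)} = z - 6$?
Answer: $\frac{10}{663} \approx 0.015083$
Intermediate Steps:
$j{\left(H \right)} = 21$ ($j{\left(H \right)} = -3 + 24 = 21$)
$r{\left(z,N \right)} = -6 + z$ ($r{\left(z,N \right)} = z - 6 = -6 + z$)
$o{\left(c,y \right)} = c y^{2}$ ($o{\left(c,y \right)} = y^{2} c = c y^{2}$)
$p{\left(Q,R \right)} = \frac{-4 + Q}{442 R}$ ($p{\left(Q,R \right)} = \frac{Q - 4}{R + R 21^{2}} = \frac{-4 + Q}{R + R 441} = \frac{-4 + Q}{R + 441 R} = \frac{-4 + Q}{442 R}$)
$p{\left(r{\left(4,0 \right)},9 \right)} \left(147 - 157\right) = \frac{-4 + \left(-6 + 4\right)}{442 \cdot 9} \left(147 - 157\right) = \frac{1}{442} \cdot \frac{1}{9} \left(-4 - 2\right) \left(-10\right) = \frac{1}{442} \cdot \frac{1}{9} \left(-6\right) \left(-10\right) = \left(- \frac{1}{663}\right) \left(-10\right) = \frac{10}{663}$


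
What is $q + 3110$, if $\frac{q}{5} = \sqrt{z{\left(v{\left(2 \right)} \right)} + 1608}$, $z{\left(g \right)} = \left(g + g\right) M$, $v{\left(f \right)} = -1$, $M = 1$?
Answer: $3110 + 5 \sqrt{1606} \approx 3310.4$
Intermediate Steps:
$z{\left(g \right)} = 2 g$ ($z{\left(g \right)} = \left(g + g\right) 1 = 2 g 1 = 2 g$)
$q = 5 \sqrt{1606}$ ($q = 5 \sqrt{2 \left(-1\right) + 1608} = 5 \sqrt{-2 + 1608} = 5 \sqrt{1606} \approx 200.37$)
$q + 3110 = 5 \sqrt{1606} + 3110 = 3110 + 5 \sqrt{1606}$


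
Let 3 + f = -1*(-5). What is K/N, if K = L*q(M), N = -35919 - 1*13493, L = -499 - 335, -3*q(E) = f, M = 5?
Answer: -139/12353 ≈ -0.011252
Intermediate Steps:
f = 2 (f = -3 - 1*(-5) = -3 + 5 = 2)
q(E) = -⅔ (q(E) = -⅓*2 = -⅔)
L = -834
N = -49412 (N = -35919 - 13493 = -49412)
K = 556 (K = -834*(-⅔) = 556)
K/N = 556/(-49412) = 556*(-1/49412) = -139/12353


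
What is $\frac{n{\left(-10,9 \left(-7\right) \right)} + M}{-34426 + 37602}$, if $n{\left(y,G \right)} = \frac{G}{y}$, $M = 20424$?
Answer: $\frac{204303}{31760} \approx 6.4327$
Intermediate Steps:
$\frac{n{\left(-10,9 \left(-7\right) \right)} + M}{-34426 + 37602} = \frac{\frac{9 \left(-7\right)}{-10} + 20424}{-34426 + 37602} = \frac{\left(-63\right) \left(- \frac{1}{10}\right) + 20424}{3176} = \left(\frac{63}{10} + 20424\right) \frac{1}{3176} = \frac{204303}{10} \cdot \frac{1}{3176} = \frac{204303}{31760}$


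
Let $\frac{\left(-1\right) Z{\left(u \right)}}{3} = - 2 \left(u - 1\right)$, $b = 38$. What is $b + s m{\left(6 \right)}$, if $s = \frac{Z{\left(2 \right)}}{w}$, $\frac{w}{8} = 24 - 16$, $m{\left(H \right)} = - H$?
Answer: $\frac{599}{16} \approx 37.438$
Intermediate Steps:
$Z{\left(u \right)} = -6 + 6 u$ ($Z{\left(u \right)} = - 3 \left(- 2 \left(u - 1\right)\right) = - 3 \left(- 2 \left(-1 + u\right)\right) = - 3 \left(2 - 2 u\right) = -6 + 6 u$)
$w = 64$ ($w = 8 \left(24 - 16\right) = 8 \cdot 8 = 64$)
$s = \frac{3}{32}$ ($s = \frac{-6 + 6 \cdot 2}{64} = \left(-6 + 12\right) \frac{1}{64} = 6 \cdot \frac{1}{64} = \frac{3}{32} \approx 0.09375$)
$b + s m{\left(6 \right)} = 38 + \frac{3 \left(\left(-1\right) 6\right)}{32} = 38 + \frac{3}{32} \left(-6\right) = 38 - \frac{9}{16} = \frac{599}{16}$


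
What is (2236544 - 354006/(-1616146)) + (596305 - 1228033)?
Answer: 1296808656571/808073 ≈ 1.6048e+6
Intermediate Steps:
(2236544 - 354006/(-1616146)) + (596305 - 1228033) = (2236544 - 354006*(-1/1616146)) - 631728 = (2236544 + 177003/808073) - 631728 = 1807290996715/808073 - 631728 = 1296808656571/808073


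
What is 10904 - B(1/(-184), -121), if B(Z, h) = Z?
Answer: 2006337/184 ≈ 10904.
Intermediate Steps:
10904 - B(1/(-184), -121) = 10904 - 1/(-184) = 10904 - 1*(-1/184) = 10904 + 1/184 = 2006337/184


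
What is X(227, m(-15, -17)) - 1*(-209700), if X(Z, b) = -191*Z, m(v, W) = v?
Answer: 166343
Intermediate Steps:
X(227, m(-15, -17)) - 1*(-209700) = -191*227 - 1*(-209700) = -43357 + 209700 = 166343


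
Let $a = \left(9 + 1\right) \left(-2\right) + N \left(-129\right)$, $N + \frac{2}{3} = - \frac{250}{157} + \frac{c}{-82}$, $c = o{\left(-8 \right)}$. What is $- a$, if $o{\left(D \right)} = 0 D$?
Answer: $- \frac{42612}{157} \approx -271.41$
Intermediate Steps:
$o{\left(D \right)} = 0$
$c = 0$
$N = - \frac{1064}{471}$ ($N = - \frac{2}{3} + \left(- \frac{250}{157} + \frac{0}{-82}\right) = - \frac{2}{3} + \left(\left(-250\right) \frac{1}{157} + 0 \left(- \frac{1}{82}\right)\right) = - \frac{2}{3} + \left(- \frac{250}{157} + 0\right) = - \frac{2}{3} - \frac{250}{157} = - \frac{1064}{471} \approx -2.259$)
$a = \frac{42612}{157}$ ($a = \left(9 + 1\right) \left(-2\right) - - \frac{45752}{157} = 10 \left(-2\right) + \frac{45752}{157} = -20 + \frac{45752}{157} = \frac{42612}{157} \approx 271.41$)
$- a = \left(-1\right) \frac{42612}{157} = - \frac{42612}{157}$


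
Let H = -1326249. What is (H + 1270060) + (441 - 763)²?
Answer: 47495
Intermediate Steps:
(H + 1270060) + (441 - 763)² = (-1326249 + 1270060) + (441 - 763)² = -56189 + (-322)² = -56189 + 103684 = 47495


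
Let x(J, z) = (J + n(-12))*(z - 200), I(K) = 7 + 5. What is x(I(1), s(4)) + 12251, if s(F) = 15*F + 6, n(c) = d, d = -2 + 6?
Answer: 10107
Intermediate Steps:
d = 4
n(c) = 4
s(F) = 6 + 15*F
I(K) = 12
x(J, z) = (-200 + z)*(4 + J) (x(J, z) = (J + 4)*(z - 200) = (4 + J)*(-200 + z) = (-200 + z)*(4 + J))
x(I(1), s(4)) + 12251 = (-800 - 200*12 + 4*(6 + 15*4) + 12*(6 + 15*4)) + 12251 = (-800 - 2400 + 4*(6 + 60) + 12*(6 + 60)) + 12251 = (-800 - 2400 + 4*66 + 12*66) + 12251 = (-800 - 2400 + 264 + 792) + 12251 = -2144 + 12251 = 10107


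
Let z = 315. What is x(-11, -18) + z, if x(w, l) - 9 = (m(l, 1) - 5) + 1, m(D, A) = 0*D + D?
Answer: 302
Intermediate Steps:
m(D, A) = D (m(D, A) = 0 + D = D)
x(w, l) = 5 + l (x(w, l) = 9 + ((l - 5) + 1) = 9 + ((-5 + l) + 1) = 9 + (-4 + l) = 5 + l)
x(-11, -18) + z = (5 - 18) + 315 = -13 + 315 = 302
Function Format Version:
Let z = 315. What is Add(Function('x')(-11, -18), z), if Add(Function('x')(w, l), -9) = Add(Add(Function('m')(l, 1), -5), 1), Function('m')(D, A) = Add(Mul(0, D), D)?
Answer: 302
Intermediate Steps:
Function('m')(D, A) = D (Function('m')(D, A) = Add(0, D) = D)
Function('x')(w, l) = Add(5, l) (Function('x')(w, l) = Add(9, Add(Add(l, -5), 1)) = Add(9, Add(Add(-5, l), 1)) = Add(9, Add(-4, l)) = Add(5, l))
Add(Function('x')(-11, -18), z) = Add(Add(5, -18), 315) = Add(-13, 315) = 302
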